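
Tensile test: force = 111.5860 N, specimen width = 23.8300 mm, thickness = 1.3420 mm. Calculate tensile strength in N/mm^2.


Formula: TS = force / (width * thickness)
Substituting: TS = 111.5860 / (23.8300 * 1.3420)
Result: 3.4893 N/mm^2


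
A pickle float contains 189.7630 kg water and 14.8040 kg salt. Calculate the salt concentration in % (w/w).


Formula: Conc = salt / (water + salt) * 100
Substituting: Conc = 14.8040 / (189.7630 + 14.8040) * 100
Result: 7.2367 %


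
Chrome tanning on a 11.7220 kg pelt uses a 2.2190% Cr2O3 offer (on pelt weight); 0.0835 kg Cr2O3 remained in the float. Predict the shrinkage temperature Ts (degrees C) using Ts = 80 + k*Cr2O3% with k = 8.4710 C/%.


Offered = pelt * offer_pct / 100 = 11.7220 * 2.2190 / 100 = 0.2601 kg
Uptake = offered - residual = 0.2601 - 0.0835 = 0.1766 kg
Cr2O3% on pelt = uptake / pelt * 100 = 0.1766 / 11.7220 * 100 = 1.5067 %
Ts = 80 + k * Cr2O3% = 80 + 8.4710 * 1.5067 = 92.7630 C


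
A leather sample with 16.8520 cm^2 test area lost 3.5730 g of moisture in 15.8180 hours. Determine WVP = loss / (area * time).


Formula: WVP = loss / (area * time)
Substituting: WVP = 3.5730 / (16.8520 * 15.8180)
Result: 0.0134039 g/(cm^2*hr)


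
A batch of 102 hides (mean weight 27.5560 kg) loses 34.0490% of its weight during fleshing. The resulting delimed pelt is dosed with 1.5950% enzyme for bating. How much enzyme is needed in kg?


Total_raw = N * avg_wt = 102 * 27.5560 = 2810.7120 kg
Substrate = Total_raw * (1 - loss/100) = 2810.7120 * (1 - 34.0490/100) = 1853.6927 kg
Enzyme = Substrate * pct / 100 = 1853.6927 * 1.5950 / 100 = 29.5664 kg


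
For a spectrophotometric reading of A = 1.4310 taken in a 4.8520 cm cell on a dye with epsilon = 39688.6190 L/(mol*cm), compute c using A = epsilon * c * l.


Formula: c = A / (epsilon * l)
Substituting: c = 1.4310 / (39688.6190 * 4.8520)
Result: 7.4311e-06 mol/L


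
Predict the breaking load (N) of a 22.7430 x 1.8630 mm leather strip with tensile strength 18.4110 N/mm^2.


Formula: F = TS * w * t
Substituting: F = 18.4110 * 22.7430 * 1.8630
Result: 780.0779 N


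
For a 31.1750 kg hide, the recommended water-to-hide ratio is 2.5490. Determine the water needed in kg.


Formula: Water = hide_weight * ratio
Substituting: Water = 31.1750 * 2.5490
Result: 79.4651 kg


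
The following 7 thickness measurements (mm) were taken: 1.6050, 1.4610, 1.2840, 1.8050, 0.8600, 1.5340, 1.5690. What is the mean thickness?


Formula: Average = sum / n
Substituting: Average = 10.1180 / 7
Result: 1.4454 mm


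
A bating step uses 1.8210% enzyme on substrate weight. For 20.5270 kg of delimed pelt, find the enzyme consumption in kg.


Formula: Enzyme = substrate * pct / 100
Substituting: Enzyme = 20.5270 * 1.8210 / 100
Result: 0.3738 kg


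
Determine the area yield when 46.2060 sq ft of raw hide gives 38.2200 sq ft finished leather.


Formula: Yield = finished / raw * 100
Substituting: Yield = 38.2200 / 46.2060 * 100
Result: 82.7165 %


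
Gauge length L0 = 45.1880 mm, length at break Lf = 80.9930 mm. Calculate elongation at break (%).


Formula: Elongation = (Lf - L0) / L0 * 100
Substituting: Elongation = (80.9930 - 45.1880) / 45.1880 * 100
Result: 79.2356 %


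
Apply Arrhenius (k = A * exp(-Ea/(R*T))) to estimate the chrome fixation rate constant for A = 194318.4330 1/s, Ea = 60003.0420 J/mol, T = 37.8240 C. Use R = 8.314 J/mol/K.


T_K = T_C + 273.15 = 37.8240 + 273.15 = 310.9740 K
exponent = -Ea / (R * T_K) = -60003.0420 / (8.314 * 310.9740) = -23.2081
k = A * exp(exponent) = 194318.4330 * exp(-23.2081) = 1.6195e-05 1/s


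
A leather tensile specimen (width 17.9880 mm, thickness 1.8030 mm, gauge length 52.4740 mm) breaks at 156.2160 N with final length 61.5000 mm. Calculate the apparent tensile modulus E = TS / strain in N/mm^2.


TS = F / (w * t) = 156.2160 / (17.9880 * 1.8030) = 4.8167 N/mm^2
strain = (Lf - L0) / L0 = (61.5000 - 52.4740) / 52.4740 = 0.1720
E = TS / strain = 4.8167 / 0.1720 = 28.0024 N/mm^2


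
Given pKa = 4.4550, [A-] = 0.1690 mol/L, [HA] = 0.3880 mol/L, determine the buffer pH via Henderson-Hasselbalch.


ratio = [A-] / [HA] = 0.1690 / 0.3880 = 0.4356
log10(ratio) = -0.3609
pH = pKa + log10(ratio) = 4.4550 - 0.3609 = 4.0941


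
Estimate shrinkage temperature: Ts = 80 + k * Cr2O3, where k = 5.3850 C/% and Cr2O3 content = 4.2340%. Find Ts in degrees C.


Formula: Ts = 80 + k * Cr2O3
Substituting: Ts = 80 + 5.3850 * 4.2340
Result: 102.8001 C


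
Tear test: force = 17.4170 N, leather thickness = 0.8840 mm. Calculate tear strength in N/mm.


Formula: Tear strength = force / thickness
Substituting: Tear strength = 17.4170 / 0.8840
Result: 19.7025 N/mm


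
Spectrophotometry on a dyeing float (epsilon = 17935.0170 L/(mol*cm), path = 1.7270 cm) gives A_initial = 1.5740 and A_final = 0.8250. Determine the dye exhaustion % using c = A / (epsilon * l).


c_initial = A_i / (epsilon * l) = 1.5740 / (17935.0170 * 1.7270) = 5.0817e-05 mol/L
c_final = A_f / (epsilon * l) = 0.8250 / (17935.0170 * 1.7270) = 2.6635e-05 mol/L
Exhaustion = (c_initial - c_final) / c_initial * 100 = (5.0817e-05 - 2.6635e-05) / 5.0817e-05 * 100 = 47.5858 %


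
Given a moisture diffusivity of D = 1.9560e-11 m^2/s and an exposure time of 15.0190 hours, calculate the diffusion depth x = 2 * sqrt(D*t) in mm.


t = 15.0190 hr * 3600 = 54068.4000 s
D * t = 1.9560e-11 * 54068.4000 = 1.0576e-06
x = 2 * sqrt(D*t) = 2 * sqrt(1.0576e-06) = 0.00205677 m = 2.0568 mm


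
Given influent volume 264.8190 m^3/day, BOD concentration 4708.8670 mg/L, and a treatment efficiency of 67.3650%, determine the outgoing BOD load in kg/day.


Load_in = volume * conc / 1000 = 264.8190 * 4708.8670 / 1000 = 1246.9975 kg/day
Removed = Load_in * eff / 100 = 1246.9975 * 67.3650 / 100 = 840.0398 kg/day
Load_out = Load_in - Removed = 1246.9975 - 840.0398 = 406.9576 kg/day


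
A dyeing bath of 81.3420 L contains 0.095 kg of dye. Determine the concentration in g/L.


Formula: Conc = dye_mass(kg) / volume(L) * 1000
Substituting: Conc = 0.095 / 81.3420 * 1000
Result: 1.1679 g/L


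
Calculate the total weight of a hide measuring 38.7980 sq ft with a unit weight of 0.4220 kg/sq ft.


Formula: Weight = area * weight_per_sqft
Substituting: Weight = 38.7980 * 0.4220
Result: 16.3728 kg


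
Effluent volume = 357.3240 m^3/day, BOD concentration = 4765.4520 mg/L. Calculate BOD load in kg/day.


Formula: BOD_load = volume * conc / 1000
Substituting: BOD_load = 357.3240 * 4765.4520 / 1000
Result: 1702.8104 kg/day


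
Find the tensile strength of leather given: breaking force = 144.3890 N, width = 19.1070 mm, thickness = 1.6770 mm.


Formula: TS = force / (width * thickness)
Substituting: TS = 144.3890 / (19.1070 * 1.6770)
Result: 4.5062 N/mm^2


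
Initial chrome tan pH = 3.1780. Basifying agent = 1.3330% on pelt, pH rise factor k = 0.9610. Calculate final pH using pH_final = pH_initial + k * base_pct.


Formula: pH_final = pH_initial + k * base_pct
Substituting: pH_final = 3.1780 + 0.9610 * 1.3330
Result: 4.4590


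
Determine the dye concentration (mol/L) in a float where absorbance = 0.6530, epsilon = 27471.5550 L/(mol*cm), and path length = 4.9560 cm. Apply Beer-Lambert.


Formula: c = A / (epsilon * l)
Substituting: c = 0.6530 / (27471.5550 * 4.9560)
Result: 4.7962e-06 mol/L


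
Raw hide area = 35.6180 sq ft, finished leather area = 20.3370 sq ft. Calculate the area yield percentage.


Formula: Yield = finished / raw * 100
Substituting: Yield = 20.3370 / 35.6180 * 100
Result: 57.0975 %


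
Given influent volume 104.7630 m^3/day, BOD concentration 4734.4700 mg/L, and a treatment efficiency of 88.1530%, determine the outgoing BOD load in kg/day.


Load_in = volume * conc / 1000 = 104.7630 * 4734.4700 / 1000 = 495.9973 kg/day
Removed = Load_in * eff / 100 = 495.9973 * 88.1530 / 100 = 437.2365 kg/day
Load_out = Load_in - Removed = 495.9973 - 437.2365 = 58.7608 kg/day


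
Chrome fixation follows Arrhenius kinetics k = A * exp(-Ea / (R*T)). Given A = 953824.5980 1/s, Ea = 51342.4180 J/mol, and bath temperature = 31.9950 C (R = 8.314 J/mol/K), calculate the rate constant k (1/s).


T_K = T_C + 273.15 = 31.9950 + 273.15 = 305.1450 K
exponent = -Ea / (R * T_K) = -51342.4180 / (8.314 * 305.1450) = -20.2376
k = A * exp(exponent) = 953824.5980 * exp(-20.2376) = 0.00155014 1/s


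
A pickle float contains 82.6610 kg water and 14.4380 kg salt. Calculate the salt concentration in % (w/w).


Formula: Conc = salt / (water + salt) * 100
Substituting: Conc = 14.4380 / (82.6610 + 14.4380) * 100
Result: 14.8694 %


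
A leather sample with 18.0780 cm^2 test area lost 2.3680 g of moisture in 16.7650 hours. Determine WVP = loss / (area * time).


Formula: WVP = loss / (area * time)
Substituting: WVP = 2.3680 / (18.0780 * 16.7650)
Result: 0.00781318 g/(cm^2*hr)


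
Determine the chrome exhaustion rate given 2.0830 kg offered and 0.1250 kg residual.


Formula: Uptake = (offered - residual) / offered * 100
Substituting: Uptake = (2.0830 - 0.1250) / 2.0830 * 100
Result: 93.9990 %


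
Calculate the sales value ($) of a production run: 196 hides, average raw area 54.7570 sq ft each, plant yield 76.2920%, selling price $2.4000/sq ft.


Raw_total = N * avg_area = 196 * 54.7570 = 10732.3720 sq ft
Finished = Raw_total * yield / 100 = 10732.3720 * 76.2920 / 100 = 8187.9412 sq ft
Value = Finished * price = 8187.9412 * 2.4000 = 19651.0590 $


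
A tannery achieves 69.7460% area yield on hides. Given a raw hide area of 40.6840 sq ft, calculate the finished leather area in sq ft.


Formula: finished = raw * yield / 100
Substituting: finished = 40.6840 * 69.7460 / 100
Result: 28.3755 sq ft


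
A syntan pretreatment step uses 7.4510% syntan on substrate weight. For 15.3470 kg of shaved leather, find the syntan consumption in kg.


Formula: Syntan = substrate * pct / 100
Substituting: Syntan = 15.3470 * 7.4510 / 100
Result: 1.1435 kg


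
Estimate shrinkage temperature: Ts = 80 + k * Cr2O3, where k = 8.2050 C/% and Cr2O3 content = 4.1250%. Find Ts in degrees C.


Formula: Ts = 80 + k * Cr2O3
Substituting: Ts = 80 + 8.2050 * 4.1250
Result: 113.8456 C


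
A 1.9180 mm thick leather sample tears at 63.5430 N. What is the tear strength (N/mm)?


Formula: Tear strength = force / thickness
Substituting: Tear strength = 63.5430 / 1.9180
Result: 33.1298 N/mm


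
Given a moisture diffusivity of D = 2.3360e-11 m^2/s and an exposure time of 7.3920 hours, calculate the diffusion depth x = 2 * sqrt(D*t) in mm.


t = 7.3920 hr * 3600 = 26611.2000 s
D * t = 2.3360e-11 * 26611.2000 = 6.2164e-07
x = 2 * sqrt(D*t) = 2 * sqrt(6.2164e-07) = 0.00157688 m = 1.5769 mm


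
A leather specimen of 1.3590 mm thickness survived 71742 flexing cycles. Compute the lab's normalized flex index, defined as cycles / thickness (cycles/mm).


Formula: Index = cycles / thickness
Substituting: Index = 71742 / 1.3590
Result: 52790.2870 cycles/mm


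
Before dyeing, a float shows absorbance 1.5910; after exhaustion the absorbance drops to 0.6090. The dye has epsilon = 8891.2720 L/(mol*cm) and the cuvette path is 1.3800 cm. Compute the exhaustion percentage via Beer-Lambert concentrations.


c_initial = A_i / (epsilon * l) = 1.5910 / (8891.2720 * 1.3800) = 1.2967e-04 mol/L
c_final = A_f / (epsilon * l) = 0.6090 / (8891.2720 * 1.3800) = 4.9633e-05 mol/L
Exhaustion = (c_initial - c_final) / c_initial * 100 = (1.2967e-04 - 4.9633e-05) / 1.2967e-04 * 100 = 61.7222 %


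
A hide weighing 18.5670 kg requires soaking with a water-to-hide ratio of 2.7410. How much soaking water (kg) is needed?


Formula: Water = hide_weight * ratio
Substituting: Water = 18.5670 * 2.7410
Result: 50.8921 kg


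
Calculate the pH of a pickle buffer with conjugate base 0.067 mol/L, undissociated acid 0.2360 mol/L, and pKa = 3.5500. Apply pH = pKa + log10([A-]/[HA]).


ratio = [A-] / [HA] = 0.067 / 0.2360 = 0.2839
log10(ratio) = -0.5468
pH = pKa + log10(ratio) = 3.5500 - 0.5468 = 3.0032


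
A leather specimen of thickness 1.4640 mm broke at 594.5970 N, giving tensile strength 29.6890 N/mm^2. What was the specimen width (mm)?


Formula: w = F / (TS * t)
Substituting: w = 594.5970 / (29.6890 * 1.4640)
Result: 13.6800 mm


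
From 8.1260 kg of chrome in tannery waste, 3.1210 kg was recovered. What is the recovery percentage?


Formula: Recovery = recovered / input * 100
Substituting: Recovery = 3.1210 / 8.1260 * 100
Result: 38.4076 %


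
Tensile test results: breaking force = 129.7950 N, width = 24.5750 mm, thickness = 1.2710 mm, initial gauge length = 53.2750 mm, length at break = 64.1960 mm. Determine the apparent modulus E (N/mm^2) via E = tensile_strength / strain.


TS = F / (w * t) = 129.7950 / (24.5750 * 1.2710) = 4.1555 N/mm^2
strain = (Lf - L0) / L0 = (64.1960 - 53.2750) / 53.2750 = 0.2050
E = TS / strain = 4.1555 / 0.2050 = 20.2712 N/mm^2


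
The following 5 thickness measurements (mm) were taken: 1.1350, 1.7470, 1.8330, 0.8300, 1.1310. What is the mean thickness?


Formula: Average = sum / n
Substituting: Average = 6.6760 / 5
Result: 1.3352 mm


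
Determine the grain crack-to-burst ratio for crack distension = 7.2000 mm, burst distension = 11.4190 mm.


Formula: Ratio = crack / burst
Substituting: Ratio = 7.2000 / 11.4190
Result: 0.6305


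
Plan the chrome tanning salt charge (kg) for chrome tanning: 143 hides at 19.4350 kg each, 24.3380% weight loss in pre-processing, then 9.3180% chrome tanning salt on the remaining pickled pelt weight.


Total_raw = N * avg_wt = 143 * 19.4350 = 2779.2050 kg
Substrate = Total_raw * (1 - loss/100) = 2779.2050 * (1 - 24.3380/100) = 2102.8021 kg
Chrome = Substrate * pct / 100 = 2102.8021 * 9.3180 / 100 = 195.9391 kg


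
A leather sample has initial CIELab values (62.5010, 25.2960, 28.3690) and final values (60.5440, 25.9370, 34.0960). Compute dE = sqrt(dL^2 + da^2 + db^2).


dL = -1.9570, da = 0.6410, db = 5.7270
dE = sqrt((-1.9570)^2 + 0.6410^2 + 5.7270^2) = 6.0860


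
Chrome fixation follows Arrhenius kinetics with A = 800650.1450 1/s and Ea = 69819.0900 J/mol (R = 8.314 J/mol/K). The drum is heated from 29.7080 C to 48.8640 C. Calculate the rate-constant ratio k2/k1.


T1 = 29.7080 + 273.15 = 302.8580 K; T2 = 48.8640 + 273.15 = 322.0140 K
k1 = A * exp(-Ea/(R*T1)) = 800650.1450 * exp(-69819.0900/(8.314*302.8580)) = 7.2635e-07 1/s
k2 = A * exp(-Ea/(R*T2)) = 800650.1450 * exp(-69819.0900/(8.314*322.0140)) = 3.7802e-06 1/s
k2/k1 = 3.7802e-06 / 7.2635e-07 = 5.2044


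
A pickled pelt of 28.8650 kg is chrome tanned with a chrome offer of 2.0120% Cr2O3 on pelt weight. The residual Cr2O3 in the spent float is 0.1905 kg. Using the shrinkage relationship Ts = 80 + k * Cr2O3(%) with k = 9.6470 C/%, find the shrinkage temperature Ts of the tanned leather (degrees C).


Offered = pelt * offer_pct / 100 = 28.8650 * 2.0120 / 100 = 0.5808 kg
Uptake = offered - residual = 0.5808 - 0.1905 = 0.3903 kg
Cr2O3% on pelt = uptake / pelt * 100 = 0.3903 / 28.8650 * 100 = 1.3520 %
Ts = 80 + k * Cr2O3% = 80 + 9.6470 * 1.3520 = 93.0430 C


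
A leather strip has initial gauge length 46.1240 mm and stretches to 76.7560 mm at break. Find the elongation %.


Formula: Elongation = (Lf - L0) / L0 * 100
Substituting: Elongation = (76.7560 - 46.1240) / 46.1240 * 100
Result: 66.4123 %


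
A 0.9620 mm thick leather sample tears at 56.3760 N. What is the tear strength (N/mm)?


Formula: Tear strength = force / thickness
Substituting: Tear strength = 56.3760 / 0.9620
Result: 58.6029 N/mm


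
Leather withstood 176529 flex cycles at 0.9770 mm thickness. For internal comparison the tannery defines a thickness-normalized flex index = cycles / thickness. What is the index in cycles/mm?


Formula: Index = cycles / thickness
Substituting: Index = 176529 / 0.9770
Result: 180684.7492 cycles/mm


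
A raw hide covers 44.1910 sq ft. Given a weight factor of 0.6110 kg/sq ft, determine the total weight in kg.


Formula: Weight = area * weight_per_sqft
Substituting: Weight = 44.1910 * 0.6110
Result: 27.0007 kg


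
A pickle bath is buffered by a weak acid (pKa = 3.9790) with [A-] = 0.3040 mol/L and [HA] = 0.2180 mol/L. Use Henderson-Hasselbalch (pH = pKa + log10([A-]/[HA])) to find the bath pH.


ratio = [A-] / [HA] = 0.3040 / 0.2180 = 1.3945
log10(ratio) = 0.1444
pH = pKa + log10(ratio) = 3.9790 + 0.1444 = 4.1234


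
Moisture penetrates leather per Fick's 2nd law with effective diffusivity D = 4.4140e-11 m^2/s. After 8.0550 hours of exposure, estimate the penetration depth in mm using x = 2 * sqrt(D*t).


t = 8.0550 hr * 3600 = 28998.0000 s
D * t = 4.4140e-11 * 28998.0000 = 1.2800e-06
x = 2 * sqrt(D*t) = 2 * sqrt(1.2800e-06) = 0.00226272 m = 2.2627 mm


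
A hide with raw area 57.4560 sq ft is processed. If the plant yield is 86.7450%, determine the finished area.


Formula: finished = raw * yield / 100
Substituting: finished = 57.4560 * 86.7450 / 100
Result: 49.8402 sq ft


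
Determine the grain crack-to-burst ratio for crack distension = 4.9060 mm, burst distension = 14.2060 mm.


Formula: Ratio = crack / burst
Substituting: Ratio = 4.9060 / 14.2060
Result: 0.3453


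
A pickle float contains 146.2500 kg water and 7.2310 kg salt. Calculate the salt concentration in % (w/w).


Formula: Conc = salt / (water + salt) * 100
Substituting: Conc = 7.2310 / (146.2500 + 7.2310) * 100
Result: 4.7113 %


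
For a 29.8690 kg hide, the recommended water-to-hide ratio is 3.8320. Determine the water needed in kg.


Formula: Water = hide_weight * ratio
Substituting: Water = 29.8690 * 3.8320
Result: 114.4580 kg


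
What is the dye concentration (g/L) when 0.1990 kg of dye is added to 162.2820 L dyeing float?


Formula: Conc = dye_mass(kg) / volume(L) * 1000
Substituting: Conc = 0.1990 / 162.2820 * 1000
Result: 1.2263 g/L


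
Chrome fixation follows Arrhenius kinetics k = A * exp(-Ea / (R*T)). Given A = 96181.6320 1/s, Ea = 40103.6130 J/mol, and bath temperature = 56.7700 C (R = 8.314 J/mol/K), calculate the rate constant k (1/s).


T_K = T_C + 273.15 = 56.7700 + 273.15 = 329.9200 K
exponent = -Ea / (R * T_K) = -40103.6130 / (8.314 * 329.9200) = -14.6206
k = A * exp(exponent) = 96181.6320 * exp(-14.6206) = 0.0429983 1/s


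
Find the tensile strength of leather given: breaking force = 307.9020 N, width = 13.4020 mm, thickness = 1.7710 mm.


Formula: TS = force / (width * thickness)
Substituting: TS = 307.9020 / (13.4020 * 1.7710)
Result: 12.9725 N/mm^2


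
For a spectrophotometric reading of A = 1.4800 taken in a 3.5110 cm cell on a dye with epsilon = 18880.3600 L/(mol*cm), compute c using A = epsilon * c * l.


Formula: c = A / (epsilon * l)
Substituting: c = 1.4800 / (18880.3600 * 3.5110)
Result: 2.2326e-05 mol/L


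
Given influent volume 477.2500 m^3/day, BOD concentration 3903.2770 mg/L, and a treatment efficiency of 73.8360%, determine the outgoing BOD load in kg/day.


Load_in = volume * conc / 1000 = 477.2500 * 3903.2770 / 1000 = 1862.8389 kg/day
Removed = Load_in * eff / 100 = 1862.8389 * 73.8360 / 100 = 1375.4458 kg/day
Load_out = Load_in - Removed = 1862.8389 - 1375.4458 = 487.3932 kg/day


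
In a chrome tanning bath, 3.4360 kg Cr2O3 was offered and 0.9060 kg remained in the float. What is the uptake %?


Formula: Uptake = (offered - residual) / offered * 100
Substituting: Uptake = (3.4360 - 0.9060) / 3.4360 * 100
Result: 73.6321 %


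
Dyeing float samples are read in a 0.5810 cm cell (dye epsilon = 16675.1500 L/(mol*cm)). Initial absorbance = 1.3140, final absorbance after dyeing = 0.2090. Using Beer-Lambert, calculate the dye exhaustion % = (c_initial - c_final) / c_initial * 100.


c_initial = A_i / (epsilon * l) = 1.3140 / (16675.1500 * 0.5810) = 1.3563e-04 mol/L
c_final = A_f / (epsilon * l) = 0.2090 / (16675.1500 * 0.5810) = 2.1572e-05 mol/L
Exhaustion = (c_initial - c_final) / c_initial * 100 = (1.3563e-04 - 2.1572e-05) / 1.3563e-04 * 100 = 84.0944 %


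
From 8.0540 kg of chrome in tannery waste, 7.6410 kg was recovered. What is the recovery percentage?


Formula: Recovery = recovered / input * 100
Substituting: Recovery = 7.6410 / 8.0540 * 100
Result: 94.8721 %


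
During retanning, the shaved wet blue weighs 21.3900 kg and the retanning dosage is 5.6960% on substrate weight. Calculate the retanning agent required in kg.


Formula: Retan = substrate * pct / 100
Substituting: Retan = 21.3900 * 5.6960 / 100
Result: 1.2184 kg


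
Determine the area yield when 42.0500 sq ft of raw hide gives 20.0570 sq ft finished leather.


Formula: Yield = finished / raw * 100
Substituting: Yield = 20.0570 / 42.0500 * 100
Result: 47.6980 %


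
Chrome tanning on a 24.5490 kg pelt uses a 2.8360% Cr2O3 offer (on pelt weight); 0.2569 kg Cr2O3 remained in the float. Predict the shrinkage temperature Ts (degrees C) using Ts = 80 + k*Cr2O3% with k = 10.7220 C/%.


Offered = pelt * offer_pct / 100 = 24.5490 * 2.8360 / 100 = 0.6962 kg
Uptake = offered - residual = 0.6962 - 0.2569 = 0.4393 kg
Cr2O3% on pelt = uptake / pelt * 100 = 0.4393 / 24.5490 * 100 = 1.7895 %
Ts = 80 + k * Cr2O3% = 80 + 10.7220 * 1.7895 = 99.1872 C


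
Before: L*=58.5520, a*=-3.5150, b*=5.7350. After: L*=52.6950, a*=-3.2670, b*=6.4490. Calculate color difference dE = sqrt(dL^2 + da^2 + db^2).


dL = -5.8570, da = 0.2480, db = 0.7140
dE = sqrt((-5.8570)^2 + 0.2480^2 + 0.7140^2) = 5.9056


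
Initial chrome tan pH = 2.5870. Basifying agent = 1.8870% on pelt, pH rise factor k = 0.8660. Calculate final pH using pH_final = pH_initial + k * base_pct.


Formula: pH_final = pH_initial + k * base_pct
Substituting: pH_final = 2.5870 + 0.8660 * 1.8870
Result: 4.2211


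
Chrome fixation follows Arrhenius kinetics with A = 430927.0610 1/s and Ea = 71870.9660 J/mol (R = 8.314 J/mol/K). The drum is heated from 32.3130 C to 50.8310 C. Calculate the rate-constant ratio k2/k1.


T1 = 32.3130 + 273.15 = 305.4630 K; T2 = 50.8310 + 273.15 = 323.9810 K
k1 = A * exp(-Ea/(R*T1)) = 430927.0610 * exp(-71870.9660/(8.314*305.4630)) = 2.2076e-07 1/s
k2 = A * exp(-Ea/(R*T2)) = 430927.0610 * exp(-71870.9660/(8.314*323.9810)) = 1.1128e-06 1/s
k2/k1 = 1.1128e-06 / 2.2076e-07 = 5.0408


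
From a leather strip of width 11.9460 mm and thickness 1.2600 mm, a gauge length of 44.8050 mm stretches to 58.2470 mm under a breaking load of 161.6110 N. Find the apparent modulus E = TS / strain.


TS = F / (w * t) = 161.6110 / (11.9460 * 1.2600) = 10.7369 N/mm^2
strain = (Lf - L0) / L0 = (58.2470 - 44.8050) / 44.8050 = 0.3000
E = TS / strain = 10.7369 / 0.3000 = 35.7882 N/mm^2


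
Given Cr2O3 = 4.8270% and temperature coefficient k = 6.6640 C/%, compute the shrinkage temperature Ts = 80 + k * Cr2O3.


Formula: Ts = 80 + k * Cr2O3
Substituting: Ts = 80 + 6.6640 * 4.8270
Result: 112.1671 C


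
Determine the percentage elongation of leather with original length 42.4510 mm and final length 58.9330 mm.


Formula: Elongation = (Lf - L0) / L0 * 100
Substituting: Elongation = (58.9330 - 42.4510) / 42.4510 * 100
Result: 38.8259 %


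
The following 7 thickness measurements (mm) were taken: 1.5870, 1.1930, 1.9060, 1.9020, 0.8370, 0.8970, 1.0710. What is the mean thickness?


Formula: Average = sum / n
Substituting: Average = 9.3930 / 7
Result: 1.3419 mm


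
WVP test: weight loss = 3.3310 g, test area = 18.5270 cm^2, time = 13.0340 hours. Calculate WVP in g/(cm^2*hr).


Formula: WVP = loss / (area * time)
Substituting: WVP = 3.3310 / (18.5270 * 13.0340)
Result: 0.0137941 g/(cm^2*hr)


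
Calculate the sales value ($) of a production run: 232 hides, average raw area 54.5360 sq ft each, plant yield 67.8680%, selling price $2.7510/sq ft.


Raw_total = N * avg_area = 232 * 54.5360 = 12652.3520 sq ft
Finished = Raw_total * yield / 100 = 12652.3520 * 67.8680 / 100 = 8586.8983 sq ft
Value = Finished * price = 8586.8983 * 2.7510 = 23622.5571 $


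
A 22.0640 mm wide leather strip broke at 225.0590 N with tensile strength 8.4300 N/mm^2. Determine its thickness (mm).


Formula: t = F / (TS * w)
Substituting: t = 225.0590 / (8.4300 * 22.0640)
Result: 1.2100 mm


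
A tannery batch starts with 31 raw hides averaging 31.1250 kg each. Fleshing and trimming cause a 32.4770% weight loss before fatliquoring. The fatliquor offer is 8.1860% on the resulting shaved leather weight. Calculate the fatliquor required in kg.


Total_raw = N * avg_wt = 31 * 31.1250 = 964.8750 kg
Substrate = Total_raw * (1 - loss/100) = 964.8750 * (1 - 32.4770/100) = 651.5125 kg
Fat = Substrate * pct / 100 = 651.5125 * 8.1860 / 100 = 53.3328 kg


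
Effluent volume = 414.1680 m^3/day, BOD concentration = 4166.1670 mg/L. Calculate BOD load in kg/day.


Formula: BOD_load = volume * conc / 1000
Substituting: BOD_load = 414.1680 * 4166.1670 / 1000
Result: 1725.4931 kg/day


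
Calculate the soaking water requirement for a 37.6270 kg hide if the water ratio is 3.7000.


Formula: Water = hide_weight * ratio
Substituting: Water = 37.6270 * 3.7000
Result: 139.2199 kg


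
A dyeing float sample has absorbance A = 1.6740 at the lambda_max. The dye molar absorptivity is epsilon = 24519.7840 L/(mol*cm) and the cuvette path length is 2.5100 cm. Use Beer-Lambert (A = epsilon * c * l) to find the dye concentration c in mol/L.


Formula: c = A / (epsilon * l)
Substituting: c = 1.6740 / (24519.7840 * 2.5100)
Result: 2.7200e-05 mol/L


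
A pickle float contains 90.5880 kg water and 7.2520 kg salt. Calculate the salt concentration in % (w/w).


Formula: Conc = salt / (water + salt) * 100
Substituting: Conc = 7.2520 / (90.5880 + 7.2520) * 100
Result: 7.4121 %


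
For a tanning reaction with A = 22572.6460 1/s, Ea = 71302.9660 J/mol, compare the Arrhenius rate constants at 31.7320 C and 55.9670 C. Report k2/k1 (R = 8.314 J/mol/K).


T1 = 31.7320 + 273.15 = 304.8820 K; T2 = 55.9670 + 273.15 = 329.1170 K
k1 = A * exp(-Ea/(R*T1)) = 22572.6460 * exp(-71302.9660/(8.314*304.8820)) = 1.3708e-08 1/s
k2 = A * exp(-Ea/(R*T2)) = 22572.6460 * exp(-71302.9660/(8.314*329.1170)) = 1.0879e-07 1/s
k2/k1 = 1.0879e-07 / 1.3708e-08 = 7.9357


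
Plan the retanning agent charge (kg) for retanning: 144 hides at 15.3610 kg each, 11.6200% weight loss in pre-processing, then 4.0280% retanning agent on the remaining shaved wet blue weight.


Total_raw = N * avg_wt = 144 * 15.3610 = 2211.9840 kg
Substrate = Total_raw * (1 - loss/100) = 2211.9840 * (1 - 11.6200/100) = 1954.9515 kg
Retan = Substrate * pct / 100 = 1954.9515 * 4.0280 / 100 = 78.7454 kg


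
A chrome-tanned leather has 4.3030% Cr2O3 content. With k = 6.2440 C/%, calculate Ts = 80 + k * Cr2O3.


Formula: Ts = 80 + k * Cr2O3
Substituting: Ts = 80 + 6.2440 * 4.3030
Result: 106.8679 C


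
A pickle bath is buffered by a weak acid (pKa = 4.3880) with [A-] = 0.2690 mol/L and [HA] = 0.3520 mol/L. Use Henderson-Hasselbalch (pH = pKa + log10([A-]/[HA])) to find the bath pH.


ratio = [A-] / [HA] = 0.2690 / 0.3520 = 0.7642
log10(ratio) = -0.1168
pH = pKa + log10(ratio) = 4.3880 - 0.1168 = 4.2712


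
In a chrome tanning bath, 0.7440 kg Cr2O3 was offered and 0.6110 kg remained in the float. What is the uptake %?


Formula: Uptake = (offered - residual) / offered * 100
Substituting: Uptake = (0.7440 - 0.6110) / 0.7440 * 100
Result: 17.8763 %


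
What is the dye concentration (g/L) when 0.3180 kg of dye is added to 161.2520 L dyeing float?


Formula: Conc = dye_mass(kg) / volume(L) * 1000
Substituting: Conc = 0.3180 / 161.2520 * 1000
Result: 1.9721 g/L


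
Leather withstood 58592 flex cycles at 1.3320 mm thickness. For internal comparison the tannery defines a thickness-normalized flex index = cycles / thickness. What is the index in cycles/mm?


Formula: Index = cycles / thickness
Substituting: Index = 58592 / 1.3320
Result: 43987.9880 cycles/mm


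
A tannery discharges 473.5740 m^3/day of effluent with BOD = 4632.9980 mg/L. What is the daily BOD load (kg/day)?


Formula: BOD_load = volume * conc / 1000
Substituting: BOD_load = 473.5740 * 4632.9980 / 1000
Result: 2194.0674 kg/day


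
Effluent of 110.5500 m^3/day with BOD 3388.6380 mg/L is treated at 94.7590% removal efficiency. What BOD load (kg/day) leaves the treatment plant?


Load_in = volume * conc / 1000 = 110.5500 * 3388.6380 / 1000 = 374.6139 kg/day
Removed = Load_in * eff / 100 = 374.6139 * 94.7590 / 100 = 354.9804 kg/day
Load_out = Load_in - Removed = 374.6139 - 354.9804 = 19.6335 kg/day


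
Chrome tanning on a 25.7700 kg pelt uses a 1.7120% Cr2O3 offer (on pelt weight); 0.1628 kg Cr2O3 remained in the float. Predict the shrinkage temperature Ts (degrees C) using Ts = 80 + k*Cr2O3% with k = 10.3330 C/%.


Offered = pelt * offer_pct / 100 = 25.7700 * 1.7120 / 100 = 0.4412 kg
Uptake = offered - residual = 0.4412 - 0.1628 = 0.2784 kg
Cr2O3% on pelt = uptake / pelt * 100 = 0.2784 / 25.7700 * 100 = 1.0803 %
Ts = 80 + k * Cr2O3% = 80 + 10.3330 * 1.0803 = 91.1623 C


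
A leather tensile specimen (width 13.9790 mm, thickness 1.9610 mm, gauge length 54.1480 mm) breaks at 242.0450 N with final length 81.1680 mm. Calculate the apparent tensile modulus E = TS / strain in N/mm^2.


TS = F / (w * t) = 242.0450 / (13.9790 * 1.9610) = 8.8296 N/mm^2
strain = (Lf - L0) / L0 = (81.1680 - 54.1480) / 54.1480 = 0.4990
E = TS / strain = 8.8296 / 0.4990 = 17.6945 N/mm^2


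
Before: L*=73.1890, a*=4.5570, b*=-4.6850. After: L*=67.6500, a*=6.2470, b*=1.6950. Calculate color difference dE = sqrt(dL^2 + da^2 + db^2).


dL = -5.5390, da = 1.6900, db = 6.3800
dE = sqrt((-5.5390)^2 + 1.6900^2 + 6.3800^2) = 8.6163


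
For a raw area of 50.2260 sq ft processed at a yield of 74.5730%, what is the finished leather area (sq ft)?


Formula: finished = raw * yield / 100
Substituting: finished = 50.2260 * 74.5730 / 100
Result: 37.4550 sq ft


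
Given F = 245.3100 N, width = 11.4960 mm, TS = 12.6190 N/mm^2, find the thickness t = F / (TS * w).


Formula: t = F / (TS * w)
Substituting: t = 245.3100 / (12.6190 * 11.4960)
Result: 1.6910 mm


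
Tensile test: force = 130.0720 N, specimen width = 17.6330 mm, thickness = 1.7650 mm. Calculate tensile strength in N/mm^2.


Formula: TS = force / (width * thickness)
Substituting: TS = 130.0720 / (17.6330 * 1.7650)
Result: 4.1794 N/mm^2


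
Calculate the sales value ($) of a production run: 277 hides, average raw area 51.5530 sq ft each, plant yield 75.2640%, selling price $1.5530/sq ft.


Raw_total = N * avg_area = 277 * 51.5530 = 14280.1810 sq ft
Finished = Raw_total * yield / 100 = 14280.1810 * 75.2640 / 100 = 10747.8354 sq ft
Value = Finished * price = 10747.8354 * 1.5530 = 16691.3884 $


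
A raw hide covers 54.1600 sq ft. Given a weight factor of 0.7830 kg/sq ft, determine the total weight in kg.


Formula: Weight = area * weight_per_sqft
Substituting: Weight = 54.1600 * 0.7830
Result: 42.4073 kg


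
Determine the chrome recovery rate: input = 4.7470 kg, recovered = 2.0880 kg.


Formula: Recovery = recovered / input * 100
Substituting: Recovery = 2.0880 / 4.7470 * 100
Result: 43.9857 %


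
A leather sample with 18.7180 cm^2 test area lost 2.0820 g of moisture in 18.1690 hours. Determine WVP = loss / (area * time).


Formula: WVP = loss / (area * time)
Substituting: WVP = 2.0820 / (18.7180 * 18.1690)
Result: 0.00612196 g/(cm^2*hr)


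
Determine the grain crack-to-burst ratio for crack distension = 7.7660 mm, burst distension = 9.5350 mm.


Formula: Ratio = crack / burst
Substituting: Ratio = 7.7660 / 9.5350
Result: 0.8145


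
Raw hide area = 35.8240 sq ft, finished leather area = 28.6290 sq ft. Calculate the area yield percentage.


Formula: Yield = finished / raw * 100
Substituting: Yield = 28.6290 / 35.8240 * 100
Result: 79.9157 %


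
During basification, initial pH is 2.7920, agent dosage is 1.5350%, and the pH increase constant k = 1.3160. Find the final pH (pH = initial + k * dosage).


Formula: pH_final = pH_initial + k * base_pct
Substituting: pH_final = 2.7920 + 1.3160 * 1.5350
Result: 4.8121


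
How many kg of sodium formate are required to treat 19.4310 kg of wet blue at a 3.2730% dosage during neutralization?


Formula: Neutralizer = substrate * pct / 100
Substituting: Neutralizer = 19.4310 * 3.2730 / 100
Result: 0.6360 kg


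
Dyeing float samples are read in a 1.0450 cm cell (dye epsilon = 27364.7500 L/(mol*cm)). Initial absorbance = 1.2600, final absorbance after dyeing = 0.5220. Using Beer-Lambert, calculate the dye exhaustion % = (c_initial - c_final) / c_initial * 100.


c_initial = A_i / (epsilon * l) = 1.2600 / (27364.7500 * 1.0450) = 4.4062e-05 mol/L
c_final = A_f / (epsilon * l) = 0.5220 / (27364.7500 * 1.0450) = 1.8254e-05 mol/L
Exhaustion = (c_initial - c_final) / c_initial * 100 = (4.4062e-05 - 1.8254e-05) / 4.4062e-05 * 100 = 58.5714 %


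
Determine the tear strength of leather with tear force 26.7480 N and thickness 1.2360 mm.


Formula: Tear strength = force / thickness
Substituting: Tear strength = 26.7480 / 1.2360
Result: 21.6408 N/mm


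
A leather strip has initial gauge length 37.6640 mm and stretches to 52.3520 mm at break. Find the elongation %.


Formula: Elongation = (Lf - L0) / L0 * 100
Substituting: Elongation = (52.3520 - 37.6640) / 37.6640 * 100
Result: 38.9975 %


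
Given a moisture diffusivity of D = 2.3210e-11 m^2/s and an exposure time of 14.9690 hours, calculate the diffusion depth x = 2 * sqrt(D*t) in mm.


t = 14.9690 hr * 3600 = 53888.4000 s
D * t = 2.3210e-11 * 53888.4000 = 1.2507e-06
x = 2 * sqrt(D*t) = 2 * sqrt(1.2507e-06) = 0.00223674 m = 2.2367 mm


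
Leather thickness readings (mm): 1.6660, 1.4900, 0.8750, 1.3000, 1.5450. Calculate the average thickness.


Formula: Average = sum / n
Substituting: Average = 6.8760 / 5
Result: 1.3752 mm


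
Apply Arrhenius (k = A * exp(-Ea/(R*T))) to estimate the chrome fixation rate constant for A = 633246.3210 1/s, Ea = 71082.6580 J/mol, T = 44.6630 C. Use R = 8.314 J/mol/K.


T_K = T_C + 273.15 = 44.6630 + 273.15 = 317.8130 K
exponent = -Ea / (R * T_K) = -71082.6580 / (8.314 * 317.8130) = -26.9018
k = A * exp(exponent) = 633246.3210 * exp(-26.9018) = 1.3130e-06 1/s


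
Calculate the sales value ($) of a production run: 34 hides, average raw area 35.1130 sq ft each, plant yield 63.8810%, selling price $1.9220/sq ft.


Raw_total = N * avg_area = 34 * 35.1130 = 1193.8420 sq ft
Finished = Raw_total * yield / 100 = 1193.8420 * 63.8810 / 100 = 762.6382 sq ft
Value = Finished * price = 762.6382 * 1.9220 = 1465.7906 $


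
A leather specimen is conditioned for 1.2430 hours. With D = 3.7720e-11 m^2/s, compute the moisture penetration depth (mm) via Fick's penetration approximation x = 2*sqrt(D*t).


t = 1.2430 hr * 3600 = 4474.8000 s
D * t = 3.7720e-11 * 4474.8000 = 1.6879e-07
x = 2 * sqrt(D*t) = 2 * sqrt(1.6879e-07) = 8.2168e-04 m = 0.8217 mm


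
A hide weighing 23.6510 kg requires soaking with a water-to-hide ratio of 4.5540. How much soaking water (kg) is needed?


Formula: Water = hide_weight * ratio
Substituting: Water = 23.6510 * 4.5540
Result: 107.7067 kg


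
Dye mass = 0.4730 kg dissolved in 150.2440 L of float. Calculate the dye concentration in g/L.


Formula: Conc = dye_mass(kg) / volume(L) * 1000
Substituting: Conc = 0.4730 / 150.2440 * 1000
Result: 3.1482 g/L


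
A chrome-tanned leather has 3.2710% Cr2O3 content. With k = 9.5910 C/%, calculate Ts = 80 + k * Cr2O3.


Formula: Ts = 80 + k * Cr2O3
Substituting: Ts = 80 + 9.5910 * 3.2710
Result: 111.3722 C


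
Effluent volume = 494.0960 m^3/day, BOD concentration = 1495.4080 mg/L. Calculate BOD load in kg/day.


Formula: BOD_load = volume * conc / 1000
Substituting: BOD_load = 494.0960 * 1495.4080 / 1000
Result: 738.8751 kg/day


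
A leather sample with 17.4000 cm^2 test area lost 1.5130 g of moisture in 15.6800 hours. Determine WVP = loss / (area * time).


Formula: WVP = loss / (area * time)
Substituting: WVP = 1.5130 / (17.4000 * 15.6800)
Result: 0.00554554 g/(cm^2*hr)


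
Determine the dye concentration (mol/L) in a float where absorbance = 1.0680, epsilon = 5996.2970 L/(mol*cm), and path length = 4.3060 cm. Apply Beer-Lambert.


Formula: c = A / (epsilon * l)
Substituting: c = 1.0680 / (5996.2970 * 4.3060)
Result: 4.1363e-05 mol/L


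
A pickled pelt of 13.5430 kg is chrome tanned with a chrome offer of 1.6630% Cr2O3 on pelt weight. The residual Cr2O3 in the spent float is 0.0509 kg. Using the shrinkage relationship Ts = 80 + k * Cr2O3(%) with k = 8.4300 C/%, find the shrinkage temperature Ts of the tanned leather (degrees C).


Offered = pelt * offer_pct / 100 = 13.5430 * 1.6630 / 100 = 0.2252 kg
Uptake = offered - residual = 0.2252 - 0.0509 = 0.1743 kg
Cr2O3% on pelt = uptake / pelt * 100 = 0.1743 / 13.5430 * 100 = 1.2872 %
Ts = 80 + k * Cr2O3% = 80 + 8.4300 * 1.2872 = 90.8508 C


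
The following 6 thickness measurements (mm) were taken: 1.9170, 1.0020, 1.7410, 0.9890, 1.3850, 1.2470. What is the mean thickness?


Formula: Average = sum / n
Substituting: Average = 8.2810 / 6
Result: 1.3802 mm


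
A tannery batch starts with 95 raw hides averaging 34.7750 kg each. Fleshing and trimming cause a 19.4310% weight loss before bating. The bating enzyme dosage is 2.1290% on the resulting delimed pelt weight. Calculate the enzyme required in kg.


Total_raw = N * avg_wt = 95 * 34.7750 = 3303.6250 kg
Substrate = Total_raw * (1 - loss/100) = 3303.6250 * (1 - 19.4310/100) = 2661.6976 kg
Enzyme = Substrate * pct / 100 = 2661.6976 * 2.1290 / 100 = 56.6675 kg


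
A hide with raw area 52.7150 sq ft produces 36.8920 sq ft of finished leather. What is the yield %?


Formula: Yield = finished / raw * 100
Substituting: Yield = 36.8920 / 52.7150 * 100
Result: 69.9839 %


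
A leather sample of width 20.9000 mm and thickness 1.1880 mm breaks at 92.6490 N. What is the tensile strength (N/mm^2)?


Formula: TS = force / (width * thickness)
Substituting: TS = 92.6490 / (20.9000 * 1.1880)
Result: 3.7315 N/mm^2


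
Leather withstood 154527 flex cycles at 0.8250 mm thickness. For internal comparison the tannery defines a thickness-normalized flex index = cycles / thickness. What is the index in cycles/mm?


Formula: Index = cycles / thickness
Substituting: Index = 154527 / 0.8250
Result: 187305.4545 cycles/mm


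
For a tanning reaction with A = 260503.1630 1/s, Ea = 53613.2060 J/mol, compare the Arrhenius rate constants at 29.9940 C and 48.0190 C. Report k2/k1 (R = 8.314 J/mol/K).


T1 = 29.9940 + 273.15 = 303.1440 K; T2 = 48.0190 + 273.15 = 321.1690 K
k1 = A * exp(-Ea/(R*T1)) = 260503.1630 * exp(-53613.2060/(8.314*303.1440)) = 1.5045e-04 1/s
k2 = A * exp(-Ea/(R*T2)) = 260503.1630 * exp(-53613.2060/(8.314*321.1690)) = 4.9647e-04 1/s
k2/k1 = 4.9647e-04 / 1.5045e-04 = 3.2998


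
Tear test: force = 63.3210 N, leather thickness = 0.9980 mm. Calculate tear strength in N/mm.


Formula: Tear strength = force / thickness
Substituting: Tear strength = 63.3210 / 0.9980
Result: 63.4479 N/mm


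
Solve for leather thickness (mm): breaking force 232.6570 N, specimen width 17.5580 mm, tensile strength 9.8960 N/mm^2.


Formula: t = F / (TS * w)
Substituting: t = 232.6570 / (9.8960 * 17.5580)
Result: 1.3390 mm


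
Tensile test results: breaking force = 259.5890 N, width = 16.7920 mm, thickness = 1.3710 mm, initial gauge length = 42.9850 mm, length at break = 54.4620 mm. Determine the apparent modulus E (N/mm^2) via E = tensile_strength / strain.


TS = F / (w * t) = 259.5890 / (16.7920 * 1.3710) = 11.2758 N/mm^2
strain = (Lf - L0) / L0 = (54.4620 - 42.9850) / 42.9850 = 0.2670
E = TS / strain = 11.2758 / 0.2670 = 42.2313 N/mm^2


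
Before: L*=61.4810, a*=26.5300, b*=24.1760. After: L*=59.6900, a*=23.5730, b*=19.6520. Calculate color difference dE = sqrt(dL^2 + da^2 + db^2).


dL = -1.7910, da = -2.9570, db = -4.5240
dE = sqrt((-1.7910)^2 + (-2.9570)^2 + (-4.5240)^2) = 5.6937
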